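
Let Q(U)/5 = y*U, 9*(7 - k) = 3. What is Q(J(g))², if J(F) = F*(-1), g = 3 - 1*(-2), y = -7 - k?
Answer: 1050625/9 ≈ 1.1674e+5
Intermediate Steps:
k = 20/3 (k = 7 - ⅑*3 = 7 - ⅓ = 20/3 ≈ 6.6667)
y = -41/3 (y = -7 - 1*20/3 = -7 - 20/3 = -41/3 ≈ -13.667)
g = 5 (g = 3 + 2 = 5)
J(F) = -F
Q(U) = -205*U/3 (Q(U) = 5*(-41*U/3) = -205*U/3)
Q(J(g))² = (-(-205)*5/3)² = (-205/3*(-5))² = (1025/3)² = 1050625/9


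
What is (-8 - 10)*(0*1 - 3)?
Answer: 54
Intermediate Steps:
(-8 - 10)*(0*1 - 3) = -18*(0 - 3) = -18*(-3) = 54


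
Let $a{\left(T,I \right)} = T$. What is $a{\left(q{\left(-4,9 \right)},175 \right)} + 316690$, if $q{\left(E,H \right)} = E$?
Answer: $316686$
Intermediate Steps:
$a{\left(q{\left(-4,9 \right)},175 \right)} + 316690 = -4 + 316690 = 316686$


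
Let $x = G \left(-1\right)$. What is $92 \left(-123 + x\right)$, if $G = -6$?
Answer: $-10764$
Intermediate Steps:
$x = 6$ ($x = \left(-6\right) \left(-1\right) = 6$)
$92 \left(-123 + x\right) = 92 \left(-123 + 6\right) = 92 \left(-117\right) = -10764$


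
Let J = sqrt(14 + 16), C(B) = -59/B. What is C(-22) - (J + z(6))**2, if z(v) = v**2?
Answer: -29113/22 - 72*sqrt(30) ≈ -1717.7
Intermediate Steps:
J = sqrt(30) ≈ 5.4772
C(-22) - (J + z(6))**2 = -59/(-22) - (sqrt(30) + 6**2)**2 = -59*(-1/22) - (sqrt(30) + 36)**2 = 59/22 - (36 + sqrt(30))**2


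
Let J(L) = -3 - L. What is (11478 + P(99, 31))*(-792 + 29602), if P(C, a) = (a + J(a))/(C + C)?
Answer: 10912464535/33 ≈ 3.3068e+8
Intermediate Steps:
P(C, a) = -3/(2*C) (P(C, a) = (a + (-3 - a))/(C + C) = -3*1/(2*C) = -3/(2*C))
(11478 + P(99, 31))*(-792 + 29602) = (11478 - 3/2/99)*(-792 + 29602) = (11478 - 3/2*1/99)*28810 = (11478 - 1/66)*28810 = (757547/66)*28810 = 10912464535/33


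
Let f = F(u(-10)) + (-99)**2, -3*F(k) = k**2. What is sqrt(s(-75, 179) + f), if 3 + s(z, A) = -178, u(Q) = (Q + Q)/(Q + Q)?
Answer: sqrt(86577)/3 ≈ 98.080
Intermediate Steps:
u(Q) = 1 (u(Q) = (2*Q)/((2*Q)) = (2*Q)*(1/(2*Q)) = 1)
s(z, A) = -181 (s(z, A) = -3 - 178 = -181)
F(k) = -k**2/3
f = 29402/3 (f = -1/3*1**2 + (-99)**2 = -1/3*1 + 9801 = -1/3 + 9801 = 29402/3 ≈ 9800.7)
sqrt(s(-75, 179) + f) = sqrt(-181 + 29402/3) = sqrt(28859/3) = sqrt(86577)/3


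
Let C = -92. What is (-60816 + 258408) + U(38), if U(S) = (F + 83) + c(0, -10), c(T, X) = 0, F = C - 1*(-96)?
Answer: 197679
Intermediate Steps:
F = 4 (F = -92 - 1*(-96) = -92 + 96 = 4)
U(S) = 87 (U(S) = (4 + 83) + 0 = 87 + 0 = 87)
(-60816 + 258408) + U(38) = (-60816 + 258408) + 87 = 197592 + 87 = 197679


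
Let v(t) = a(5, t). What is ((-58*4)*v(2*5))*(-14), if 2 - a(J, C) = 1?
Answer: 3248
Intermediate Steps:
a(J, C) = 1 (a(J, C) = 2 - 1*1 = 2 - 1 = 1)
v(t) = 1
((-58*4)*v(2*5))*(-14) = (-58*4*1)*(-14) = -232*1*(-14) = -232*(-14) = 3248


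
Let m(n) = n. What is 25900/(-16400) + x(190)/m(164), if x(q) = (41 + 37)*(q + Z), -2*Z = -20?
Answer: 15341/164 ≈ 93.543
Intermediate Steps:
Z = 10 (Z = -1/2*(-20) = 10)
x(q) = 780 + 78*q (x(q) = (41 + 37)*(q + 10) = 78*(10 + q) = 780 + 78*q)
25900/(-16400) + x(190)/m(164) = 25900/(-16400) + (780 + 78*190)/164 = 25900*(-1/16400) + (780 + 14820)*(1/164) = -259/164 + 15600*(1/164) = -259/164 + 3900/41 = 15341/164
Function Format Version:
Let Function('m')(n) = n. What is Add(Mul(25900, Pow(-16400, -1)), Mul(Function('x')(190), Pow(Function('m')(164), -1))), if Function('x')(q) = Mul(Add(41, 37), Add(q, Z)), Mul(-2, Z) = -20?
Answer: Rational(15341, 164) ≈ 93.543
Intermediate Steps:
Z = 10 (Z = Mul(Rational(-1, 2), -20) = 10)
Function('x')(q) = Add(780, Mul(78, q)) (Function('x')(q) = Mul(Add(41, 37), Add(q, 10)) = Mul(78, Add(10, q)) = Add(780, Mul(78, q)))
Add(Mul(25900, Pow(-16400, -1)), Mul(Function('x')(190), Pow(Function('m')(164), -1))) = Add(Mul(25900, Pow(-16400, -1)), Mul(Add(780, Mul(78, 190)), Pow(164, -1))) = Add(Mul(25900, Rational(-1, 16400)), Mul(Add(780, 14820), Rational(1, 164))) = Add(Rational(-259, 164), Mul(15600, Rational(1, 164))) = Add(Rational(-259, 164), Rational(3900, 41)) = Rational(15341, 164)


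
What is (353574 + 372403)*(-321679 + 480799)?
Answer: 115517460240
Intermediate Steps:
(353574 + 372403)*(-321679 + 480799) = 725977*159120 = 115517460240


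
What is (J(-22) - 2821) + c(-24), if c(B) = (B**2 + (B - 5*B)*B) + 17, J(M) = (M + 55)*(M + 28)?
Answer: -4334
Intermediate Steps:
J(M) = (28 + M)*(55 + M) (J(M) = (55 + M)*(28 + M) = (28 + M)*(55 + M))
c(B) = 17 - 3*B**2 (c(B) = (B**2 + (-4*B)*B) + 17 = (B**2 - 4*B**2) + 17 = -3*B**2 + 17 = 17 - 3*B**2)
(J(-22) - 2821) + c(-24) = ((1540 + (-22)**2 + 83*(-22)) - 2821) + (17 - 3*(-24)**2) = ((1540 + 484 - 1826) - 2821) + (17 - 3*576) = (198 - 2821) + (17 - 1728) = -2623 - 1711 = -4334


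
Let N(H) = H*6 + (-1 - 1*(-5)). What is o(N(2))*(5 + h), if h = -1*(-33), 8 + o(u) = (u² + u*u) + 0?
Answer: 19152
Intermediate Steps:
N(H) = 4 + 6*H (N(H) = 6*H + (-1 + 5) = 6*H + 4 = 4 + 6*H)
o(u) = -8 + 2*u² (o(u) = -8 + ((u² + u*u) + 0) = -8 + ((u² + u²) + 0) = -8 + (2*u² + 0) = -8 + 2*u²)
h = 33
o(N(2))*(5 + h) = (-8 + 2*(4 + 6*2)²)*(5 + 33) = (-8 + 2*(4 + 12)²)*38 = (-8 + 2*16²)*38 = (-8 + 2*256)*38 = (-8 + 512)*38 = 504*38 = 19152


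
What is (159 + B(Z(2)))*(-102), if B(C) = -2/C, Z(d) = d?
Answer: -16116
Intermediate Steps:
(159 + B(Z(2)))*(-102) = (159 - 2/2)*(-102) = (159 - 2*1/2)*(-102) = (159 - 1)*(-102) = 158*(-102) = -16116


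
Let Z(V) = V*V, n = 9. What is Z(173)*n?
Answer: 269361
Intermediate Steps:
Z(V) = V**2
Z(173)*n = 173**2*9 = 29929*9 = 269361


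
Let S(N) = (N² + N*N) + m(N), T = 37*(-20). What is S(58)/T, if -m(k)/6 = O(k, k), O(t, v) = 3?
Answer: -671/74 ≈ -9.0676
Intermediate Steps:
m(k) = -18 (m(k) = -6*3 = -18)
T = -740
S(N) = -18 + 2*N² (S(N) = (N² + N*N) - 18 = (N² + N²) - 18 = 2*N² - 18 = -18 + 2*N²)
S(58)/T = (-18 + 2*58²)/(-740) = (-18 + 2*3364)*(-1/740) = (-18 + 6728)*(-1/740) = 6710*(-1/740) = -671/74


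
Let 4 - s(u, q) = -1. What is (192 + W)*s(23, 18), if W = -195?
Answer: -15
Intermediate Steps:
s(u, q) = 5 (s(u, q) = 4 - 1*(-1) = 4 + 1 = 5)
(192 + W)*s(23, 18) = (192 - 195)*5 = -3*5 = -15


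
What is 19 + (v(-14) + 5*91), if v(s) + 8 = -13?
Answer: 453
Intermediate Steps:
v(s) = -21 (v(s) = -8 - 13 = -21)
19 + (v(-14) + 5*91) = 19 + (-21 + 5*91) = 19 + (-21 + 455) = 19 + 434 = 453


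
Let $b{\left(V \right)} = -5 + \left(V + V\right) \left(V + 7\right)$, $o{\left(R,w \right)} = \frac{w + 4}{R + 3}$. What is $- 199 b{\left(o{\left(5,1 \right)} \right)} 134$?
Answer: $- \frac{1933285}{16} \approx -1.2083 \cdot 10^{5}$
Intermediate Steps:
$o{\left(R,w \right)} = \frac{4 + w}{3 + R}$
$b{\left(V \right)} = -5 + 2 V \left(7 + V\right)$
$- 199 b{\left(o{\left(5,1 \right)} \right)} 134 = - 199 \left(-5 + 2 \left(\frac{4 + 1}{3 + 5}\right)^{2} + 14 \frac{4 + 1}{3 + 5}\right) 134 = - 199 \left(-5 + 2 \left(\frac{1}{8} \cdot 5\right)^{2} + 14 \cdot \frac{1}{8} \cdot 5\right) 134 = - 199 \left(-5 + 2 \left(\frac{5}{8}\right)^{2} + 14 \cdot \frac{5}{8}\right) 134 = - 199 \left(-5 + 2 \cdot \frac{25}{64} + \frac{35}{4}\right) 134 = - 199 \left(-5 + \frac{25}{32} + \frac{35}{4}\right) 134 = \left(-199\right) \frac{145}{32} \cdot 134 = \left(- \frac{28855}{32}\right) 134 = - \frac{1933285}{16}$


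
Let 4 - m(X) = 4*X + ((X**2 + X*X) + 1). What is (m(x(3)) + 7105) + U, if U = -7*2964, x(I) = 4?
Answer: -13688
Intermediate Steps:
U = -20748
m(X) = 3 - 4*X - 2*X**2 (m(X) = 4 - (4*X + ((X**2 + X*X) + 1)) = 4 - (4*X + ((X**2 + X**2) + 1)) = 4 - (4*X + (2*X**2 + 1)) = 4 - (4*X + (1 + 2*X**2)) = 4 - (1 + 2*X**2 + 4*X) = 4 + (-1 - 4*X - 2*X**2) = 3 - 4*X - 2*X**2)
(m(x(3)) + 7105) + U = ((3 - 4*4 - 2*4**2) + 7105) - 20748 = ((3 - 16 - 2*16) + 7105) - 20748 = ((3 - 16 - 32) + 7105) - 20748 = (-45 + 7105) - 20748 = 7060 - 20748 = -13688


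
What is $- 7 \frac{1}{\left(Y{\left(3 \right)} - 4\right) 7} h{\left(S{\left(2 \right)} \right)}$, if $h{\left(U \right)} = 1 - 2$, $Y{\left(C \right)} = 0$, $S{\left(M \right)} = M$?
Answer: $- \frac{1}{4} \approx -0.25$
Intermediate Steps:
$h{\left(U \right)} = -1$
$- 7 \frac{1}{\left(Y{\left(3 \right)} - 4\right) 7} h{\left(S{\left(2 \right)} \right)} = - 7 \frac{1}{\left(0 - 4\right) 7} \left(-1\right) = - 7 \frac{1}{-4} \cdot \frac{1}{7} \left(-1\right) = - 7 \left(\left(- \frac{1}{4}\right) \frac{1}{7}\right) \left(-1\right) = \left(-7\right) \left(- \frac{1}{28}\right) \left(-1\right) = \frac{1}{4} \left(-1\right) = - \frac{1}{4}$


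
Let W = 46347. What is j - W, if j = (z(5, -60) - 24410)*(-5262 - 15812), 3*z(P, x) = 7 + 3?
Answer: 1542899239/3 ≈ 5.1430e+8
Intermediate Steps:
z(P, x) = 10/3 (z(P, x) = (7 + 3)/3 = (1/3)*10 = 10/3)
j = 1543038280/3 (j = (10/3 - 24410)*(-5262 - 15812) = -73220/3*(-21074) = 1543038280/3 ≈ 5.1435e+8)
j - W = 1543038280/3 - 1*46347 = 1543038280/3 - 46347 = 1542899239/3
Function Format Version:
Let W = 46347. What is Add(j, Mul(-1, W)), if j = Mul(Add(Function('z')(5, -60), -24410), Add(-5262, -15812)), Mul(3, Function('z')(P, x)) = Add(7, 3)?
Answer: Rational(1542899239, 3) ≈ 5.1430e+8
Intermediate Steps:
Function('z')(P, x) = Rational(10, 3) (Function('z')(P, x) = Mul(Rational(1, 3), Add(7, 3)) = Mul(Rational(1, 3), 10) = Rational(10, 3))
j = Rational(1543038280, 3) (j = Mul(Add(Rational(10, 3), -24410), Add(-5262, -15812)) = Mul(Rational(-73220, 3), -21074) = Rational(1543038280, 3) ≈ 5.1435e+8)
Add(j, Mul(-1, W)) = Add(Rational(1543038280, 3), Mul(-1, 46347)) = Add(Rational(1543038280, 3), -46347) = Rational(1542899239, 3)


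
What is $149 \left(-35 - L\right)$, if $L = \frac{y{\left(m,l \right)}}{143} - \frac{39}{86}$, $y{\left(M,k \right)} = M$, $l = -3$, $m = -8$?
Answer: $- \frac{63200585}{12298} \approx -5139.1$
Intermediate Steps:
$L = - \frac{6265}{12298}$ ($L = - \frac{8}{143} - \frac{39}{86} = - \frac{6265}{12298} \approx -0.50943$)
$149 \left(-35 - L\right) = 149 \left(-35 - - \frac{6265}{12298}\right) = 149 \left(-35 + \frac{6265}{12298}\right) = 149 \left(- \frac{424165}{12298}\right) = - \frac{63200585}{12298}$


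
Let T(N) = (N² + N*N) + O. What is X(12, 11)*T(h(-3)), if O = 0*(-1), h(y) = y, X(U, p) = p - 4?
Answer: 126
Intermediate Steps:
X(U, p) = -4 + p
O = 0
T(N) = 2*N² (T(N) = (N² + N*N) + 0 = (N² + N²) + 0 = 2*N² + 0 = 2*N²)
X(12, 11)*T(h(-3)) = (-4 + 11)*(2*(-3)²) = 7*(2*9) = 7*18 = 126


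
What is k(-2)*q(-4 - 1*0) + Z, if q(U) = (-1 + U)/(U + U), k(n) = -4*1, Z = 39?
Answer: 73/2 ≈ 36.500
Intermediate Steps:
k(n) = -4
q(U) = (-1 + U)/(2*U) (q(U) = (-1 + U)/((2*U)) = (-1 + U)*(1/(2*U)) = (-1 + U)/(2*U))
k(-2)*q(-4 - 1*0) + Z = -2*(-1 + (-4 - 1*0))/(-4 - 1*0) + 39 = -2*(-1 + (-4 + 0))/(-4 + 0) + 39 = -2*(-1 - 4)/(-4) + 39 = -2*(-1)*(-5)/4 + 39 = -4*5/8 + 39 = -5/2 + 39 = 73/2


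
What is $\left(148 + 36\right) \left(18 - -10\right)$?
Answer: $5152$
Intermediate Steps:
$\left(148 + 36\right) \left(18 - -10\right) = 184 \left(18 + 10\right) = 184 \cdot 28 = 5152$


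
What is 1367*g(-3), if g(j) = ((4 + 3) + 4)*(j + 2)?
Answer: -15037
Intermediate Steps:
g(j) = 22 + 11*j (g(j) = (7 + 4)*(2 + j) = 11*(2 + j) = 22 + 11*j)
1367*g(-3) = 1367*(22 + 11*(-3)) = 1367*(22 - 33) = 1367*(-11) = -15037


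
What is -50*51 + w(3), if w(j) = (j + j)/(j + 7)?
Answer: -12747/5 ≈ -2549.4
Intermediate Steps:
w(j) = 2*j/(7 + j) (w(j) = (2*j)/(7 + j) = 2*j/(7 + j))
-50*51 + w(3) = -50*51 + 2*3/(7 + 3) = -2550 + 2*3/10 = -2550 + 2*3*(⅒) = -2550 + ⅗ = -12747/5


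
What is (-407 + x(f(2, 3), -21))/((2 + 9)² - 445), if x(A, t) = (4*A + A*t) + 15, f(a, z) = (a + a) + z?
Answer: 511/324 ≈ 1.5772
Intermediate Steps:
f(a, z) = z + 2*a (f(a, z) = 2*a + z = z + 2*a)
x(A, t) = 15 + 4*A + A*t
(-407 + x(f(2, 3), -21))/((2 + 9)² - 445) = (-407 + (15 + 4*(3 + 2*2) + (3 + 2*2)*(-21)))/((2 + 9)² - 445) = (-407 + (15 + 4*(3 + 4) + (3 + 4)*(-21)))/(11² - 445) = (-407 + (15 + 4*7 + 7*(-21)))/(121 - 445) = (-407 + (15 + 28 - 147))/(-324) = (-407 - 104)*(-1/324) = -511*(-1/324) = 511/324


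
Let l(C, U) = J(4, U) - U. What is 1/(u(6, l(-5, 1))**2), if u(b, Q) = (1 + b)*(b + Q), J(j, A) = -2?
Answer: 1/441 ≈ 0.0022676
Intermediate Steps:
l(C, U) = -2 - U
u(b, Q) = (1 + b)*(Q + b)
1/(u(6, l(-5, 1))**2) = 1/(((-2 - 1*1) + 6 + 6**2 + (-2 - 1*1)*6)**2) = 1/(((-2 - 1) + 6 + 36 + (-2 - 1)*6)**2) = 1/((-3 + 6 + 36 - 3*6)**2) = 1/((-3 + 6 + 36 - 18)**2) = 1/(21**2) = 1/441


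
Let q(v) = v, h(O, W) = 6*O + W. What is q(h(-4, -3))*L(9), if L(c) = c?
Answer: -243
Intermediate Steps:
h(O, W) = W + 6*O
q(h(-4, -3))*L(9) = (-3 + 6*(-4))*9 = (-3 - 24)*9 = -27*9 = -243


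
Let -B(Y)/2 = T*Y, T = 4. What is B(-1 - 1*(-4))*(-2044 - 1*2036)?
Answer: 97920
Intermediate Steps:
B(Y) = -8*Y
B(-1 - 1*(-4))*(-2044 - 1*2036) = (-8*(-1 - 1*(-4)))*(-2044 - 1*2036) = (-8*(-1 + 4))*(-2044 - 2036) = -8*3*(-4080) = -24*(-4080) = 97920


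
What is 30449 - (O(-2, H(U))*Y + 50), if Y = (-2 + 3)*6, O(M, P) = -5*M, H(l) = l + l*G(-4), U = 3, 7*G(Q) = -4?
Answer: 30339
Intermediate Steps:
G(Q) = -4/7 (G(Q) = (⅐)*(-4) = -4/7)
H(l) = 3*l/7 (H(l) = l + l*(-4/7) = l - 4*l/7 = 3*l/7)
Y = 6 (Y = 1*6 = 6)
30449 - (O(-2, H(U))*Y + 50) = 30449 - (-5*(-2)*6 + 50) = 30449 - (10*6 + 50) = 30449 - (60 + 50) = 30449 - 1*110 = 30449 - 110 = 30339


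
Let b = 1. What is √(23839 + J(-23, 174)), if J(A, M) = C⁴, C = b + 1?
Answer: √23855 ≈ 154.45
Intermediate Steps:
C = 2 (C = 1 + 1 = 2)
J(A, M) = 16 (J(A, M) = 2⁴ = 16)
√(23839 + J(-23, 174)) = √(23839 + 16) = √23855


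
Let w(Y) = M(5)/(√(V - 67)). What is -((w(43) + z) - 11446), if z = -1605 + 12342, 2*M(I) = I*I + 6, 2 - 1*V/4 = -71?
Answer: 21239/30 ≈ 707.97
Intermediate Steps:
V = 292 (V = 8 - 4*(-71) = 8 + 284 = 292)
M(I) = 3 + I²/2 (M(I) = (I*I + 6)/2 = (I² + 6)/2 = (6 + I²)/2 = 3 + I²/2)
z = 10737
w(Y) = 31/30 (w(Y) = (3 + (½)*5²)/(√(292 - 67)) = (3 + (½)*25)/(√225) = (3 + 25/2)/15 = (31/2)*(1/15) = 31/30)
-((w(43) + z) - 11446) = -((31/30 + 10737) - 11446) = -(322141/30 - 11446) = -1*(-21239/30) = 21239/30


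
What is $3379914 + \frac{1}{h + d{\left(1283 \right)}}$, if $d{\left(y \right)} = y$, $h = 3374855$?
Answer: $\frac{11411056092133}{3376138} \approx 3.3799 \cdot 10^{6}$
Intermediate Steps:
$3379914 + \frac{1}{h + d{\left(1283 \right)}} = 3379914 + \frac{1}{3374855 + 1283} = 3379914 + \frac{1}{3376138} = \frac{11411056092133}{3376138}$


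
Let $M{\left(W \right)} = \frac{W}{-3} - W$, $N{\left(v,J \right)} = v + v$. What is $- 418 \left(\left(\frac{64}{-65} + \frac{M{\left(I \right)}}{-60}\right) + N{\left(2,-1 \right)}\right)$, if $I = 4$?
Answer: $- \frac{759088}{585} \approx -1297.6$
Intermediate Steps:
$N{\left(v,J \right)} = 2 v$
$M{\left(W \right)} = - \frac{4 W}{3}$ ($M{\left(W \right)} = W \left(- \frac{1}{3}\right) - W = - \frac{W}{3} - W = - \frac{4 W}{3}$)
$- 418 \left(\left(\frac{64}{-65} + \frac{M{\left(I \right)}}{-60}\right) + N{\left(2,-1 \right)}\right) = - 418 \left(\left(\frac{64}{-65} + \frac{\left(- \frac{4}{3}\right) 4}{-60}\right) + 2 \cdot 2\right) = - 418 \left(\left(64 \left(- \frac{1}{65}\right) - - \frac{4}{45}\right) + 4\right) = - 418 \left(\left(- \frac{64}{65} + \frac{4}{45}\right) + 4\right) = - 418 \left(- \frac{524}{585} + 4\right) = \left(-418\right) \frac{1816}{585} = - \frac{759088}{585}$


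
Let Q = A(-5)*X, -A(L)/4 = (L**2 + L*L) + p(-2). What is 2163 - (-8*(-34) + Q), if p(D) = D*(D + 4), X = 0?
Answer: 1891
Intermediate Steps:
p(D) = D*(4 + D)
A(L) = 16 - 8*L**2 (A(L) = -4*((L**2 + L*L) - 2*(4 - 2)) = -4*((L**2 + L**2) - 2*2) = -4*(2*L**2 - 4) = -4*(-4 + 2*L**2) = 16 - 8*L**2)
Q = 0 (Q = (16 - 8*(-5)**2)*0 = (16 - 8*25)*0 = (16 - 200)*0 = -184*0 = 0)
2163 - (-8*(-34) + Q) = 2163 - (-8*(-34) + 0) = 2163 - (272 + 0) = 2163 - 1*272 = 2163 - 272 = 1891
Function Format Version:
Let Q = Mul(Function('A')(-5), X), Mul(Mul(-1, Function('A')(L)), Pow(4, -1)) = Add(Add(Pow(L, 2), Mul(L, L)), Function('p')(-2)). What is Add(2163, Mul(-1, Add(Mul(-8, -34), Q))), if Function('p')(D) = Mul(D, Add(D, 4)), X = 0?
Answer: 1891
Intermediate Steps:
Function('p')(D) = Mul(D, Add(4, D))
Function('A')(L) = Add(16, Mul(-8, Pow(L, 2))) (Function('A')(L) = Mul(-4, Add(Add(Pow(L, 2), Mul(L, L)), Mul(-2, Add(4, -2)))) = Mul(-4, Add(Add(Pow(L, 2), Pow(L, 2)), Mul(-2, 2))) = Mul(-4, Add(Mul(2, Pow(L, 2)), -4)) = Mul(-4, Add(-4, Mul(2, Pow(L, 2)))) = Add(16, Mul(-8, Pow(L, 2))))
Q = 0 (Q = Mul(Add(16, Mul(-8, Pow(-5, 2))), 0) = Mul(Add(16, Mul(-8, 25)), 0) = Mul(Add(16, -200), 0) = Mul(-184, 0) = 0)
Add(2163, Mul(-1, Add(Mul(-8, -34), Q))) = Add(2163, Mul(-1, Add(Mul(-8, -34), 0))) = Add(2163, Mul(-1, Add(272, 0))) = Add(2163, Mul(-1, 272)) = Add(2163, -272) = 1891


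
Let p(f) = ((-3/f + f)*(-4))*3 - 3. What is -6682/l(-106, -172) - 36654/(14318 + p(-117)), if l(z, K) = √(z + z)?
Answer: -476502/204343 + 3341*I*√53/53 ≈ -2.3319 + 458.92*I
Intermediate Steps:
l(z, K) = √2*√z (l(z, K) = √(2*z) = √2*√z)
p(f) = -3 - 12*f + 36/f (p(f) = ((f - 3/f)*(-4))*3 - 3 = (-4*f + 12/f)*3 - 3 = (-12*f + 36/f) - 3 = -3 - 12*f + 36/f)
-6682/l(-106, -172) - 36654/(14318 + p(-117)) = -6682*(-I*√53/106) - 36654/(14318 + (-3 - 12*(-117) + 36/(-117))) = -6682*(-I*√53/106) - 36654/(14318 + (-3 + 1404 + 36*(-1/117))) = -6682*(-I*√53/106) - 36654/(14318 + (-3 + 1404 - 4/13)) = -(-3341)*I*√53/53 - 36654/(14318 + 18209/13) = 3341*I*√53/53 - 36654/204343/13 = 3341*I*√53/53 - 36654*13/204343 = 3341*I*√53/53 - 476502/204343 = -476502/204343 + 3341*I*√53/53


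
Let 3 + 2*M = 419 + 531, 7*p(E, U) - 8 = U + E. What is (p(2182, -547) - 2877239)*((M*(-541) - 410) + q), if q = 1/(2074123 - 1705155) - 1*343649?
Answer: 2230023946962271185/1291388 ≈ 1.7268e+12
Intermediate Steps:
p(E, U) = 8/7 + E/7 + U/7 (p(E, U) = 8/7 + (U + E)/7 = 8/7 + (E + U)/7 = 8/7 + (E/7 + U/7) = 8/7 + E/7 + U/7)
M = 947/2 (M = -3/2 + (419 + 531)/2 = -3/2 + (½)*950 = -3/2 + 475 = 947/2 ≈ 473.50)
q = -126795484231/368968 (q = 1/368968 - 343649 = -126795484231/368968 ≈ -3.4365e+5)
(p(2182, -547) - 2877239)*((M*(-541) - 410) + q) = ((8/7 + (⅐)*2182 + (⅐)*(-547)) - 2877239)*(((947/2)*(-541) - 410) - 126795484231/368968) = ((8/7 + 2182/7 - 547/7) - 2877239)*((-512327/2 - 410) - 126795484231/368968) = (1643/7 - 2877239)*(-513147/2 - 126795484231/368968) = -20139030/7*(-221462895379/368968) = 2230023946962271185/1291388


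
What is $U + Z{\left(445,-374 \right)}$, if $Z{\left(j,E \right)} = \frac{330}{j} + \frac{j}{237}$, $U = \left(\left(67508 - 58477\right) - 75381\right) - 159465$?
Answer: $- \frac{4763060548}{21093} \approx -2.2581 \cdot 10^{5}$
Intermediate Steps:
$U = -225815$ ($U = \left(\left(67508 - 58477\right) - 75381\right) - 159465 = \left(9031 - 75381\right) - 159465 = -66350 - 159465 = -225815$)
$Z{\left(j,E \right)} = \frac{330}{j} + \frac{j}{237}$ ($Z{\left(j,E \right)} = \frac{330}{j} + j \frac{1}{237} = \frac{330}{j} + \frac{j}{237}$)
$U + Z{\left(445,-374 \right)} = -225815 + \left(\frac{330}{445} + \frac{1}{237} \cdot 445\right) = -225815 + \left(330 \cdot \frac{1}{445} + \frac{445}{237}\right) = -225815 + \left(\frac{66}{89} + \frac{445}{237}\right) = -225815 + \frac{55247}{21093} = - \frac{4763060548}{21093}$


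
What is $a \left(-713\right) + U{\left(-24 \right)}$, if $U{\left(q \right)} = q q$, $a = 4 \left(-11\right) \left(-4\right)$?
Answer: $-124912$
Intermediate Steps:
$a = 176$ ($a = \left(-44\right) \left(-4\right) = 176$)
$U{\left(q \right)} = q^{2}$
$a \left(-713\right) + U{\left(-24 \right)} = 176 \left(-713\right) + \left(-24\right)^{2} = -125488 + 576 = -124912$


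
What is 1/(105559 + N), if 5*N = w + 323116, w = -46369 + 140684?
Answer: 5/945226 ≈ 5.2897e-6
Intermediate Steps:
w = 94315
N = 417431/5 (N = (94315 + 323116)/5 = (1/5)*417431 = 417431/5 ≈ 83486.)
1/(105559 + N) = 1/(105559 + 417431/5) = 1/(945226/5) = 5/945226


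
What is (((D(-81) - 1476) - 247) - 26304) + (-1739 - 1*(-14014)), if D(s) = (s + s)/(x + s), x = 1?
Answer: -629999/40 ≈ -15750.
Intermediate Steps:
D(s) = 2*s/(1 + s) (D(s) = (s + s)/(1 + s) = (2*s)/(1 + s) = 2*s/(1 + s))
(((D(-81) - 1476) - 247) - 26304) + (-1739 - 1*(-14014)) = (((2*(-81)/(1 - 81) - 1476) - 247) - 26304) + (-1739 - 1*(-14014)) = (((2*(-81)/(-80) - 1476) - 247) - 26304) + (-1739 + 14014) = (((2*(-81)*(-1/80) - 1476) - 247) - 26304) + 12275 = (((81/40 - 1476) - 247) - 26304) + 12275 = ((-58959/40 - 247) - 26304) + 12275 = (-68839/40 - 26304) + 12275 = -1120999/40 + 12275 = -629999/40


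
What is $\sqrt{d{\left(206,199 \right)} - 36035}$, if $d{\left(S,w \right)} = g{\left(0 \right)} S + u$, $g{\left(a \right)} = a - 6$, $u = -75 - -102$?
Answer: $2 i \sqrt{9311} \approx 192.99 i$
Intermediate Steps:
$u = 27$ ($u = -75 + 102 = 27$)
$g{\left(a \right)} = -6 + a$ ($g{\left(a \right)} = a - 6 = -6 + a$)
$d{\left(S,w \right)} = 27 - 6 S$ ($d{\left(S,w \right)} = \left(-6 + 0\right) S + 27 = - 6 S + 27 = 27 - 6 S$)
$\sqrt{d{\left(206,199 \right)} - 36035} = \sqrt{\left(27 - 1236\right) - 36035} = \sqrt{-1209 - 36035} = \sqrt{-37244} = 2 i \sqrt{9311}$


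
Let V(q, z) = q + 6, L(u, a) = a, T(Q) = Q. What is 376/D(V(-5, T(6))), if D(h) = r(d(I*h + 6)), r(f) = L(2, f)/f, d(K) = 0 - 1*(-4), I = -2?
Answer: 376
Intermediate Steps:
d(K) = 4 (d(K) = 0 + 4 = 4)
V(q, z) = 6 + q
r(f) = 1 (r(f) = f/f = 1)
D(h) = 1
376/D(V(-5, T(6))) = 376/1 = 376*1 = 376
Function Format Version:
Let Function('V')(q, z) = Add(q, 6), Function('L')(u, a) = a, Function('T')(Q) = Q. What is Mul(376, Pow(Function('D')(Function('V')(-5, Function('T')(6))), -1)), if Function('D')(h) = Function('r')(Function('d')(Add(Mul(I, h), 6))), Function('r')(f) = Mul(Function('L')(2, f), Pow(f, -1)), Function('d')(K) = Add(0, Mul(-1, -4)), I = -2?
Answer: 376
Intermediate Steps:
Function('d')(K) = 4 (Function('d')(K) = Add(0, 4) = 4)
Function('V')(q, z) = Add(6, q)
Function('r')(f) = 1 (Function('r')(f) = Mul(f, Pow(f, -1)) = 1)
Function('D')(h) = 1
Mul(376, Pow(Function('D')(Function('V')(-5, Function('T')(6))), -1)) = Mul(376, Pow(1, -1)) = Mul(376, 1) = 376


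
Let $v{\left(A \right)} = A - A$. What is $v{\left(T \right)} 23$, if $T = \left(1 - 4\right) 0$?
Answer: $0$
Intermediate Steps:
$T = 0$ ($T = \left(-3\right) 0 = 0$)
$v{\left(A \right)} = 0$
$v{\left(T \right)} 23 = 0 \cdot 23 = 0$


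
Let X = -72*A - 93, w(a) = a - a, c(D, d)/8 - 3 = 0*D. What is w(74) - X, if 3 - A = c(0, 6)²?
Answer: -41163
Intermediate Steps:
c(D, d) = 24 (c(D, d) = 24 + 8*(0*D) = 24 + 8*0 = 24 + 0 = 24)
A = -573 (A = 3 - 1*24² = 3 - 1*576 = 3 - 576 = -573)
w(a) = 0
X = 41163 (X = -72*(-573) - 93 = 41256 - 93 = 41163)
w(74) - X = 0 - 1*41163 = 0 - 41163 = -41163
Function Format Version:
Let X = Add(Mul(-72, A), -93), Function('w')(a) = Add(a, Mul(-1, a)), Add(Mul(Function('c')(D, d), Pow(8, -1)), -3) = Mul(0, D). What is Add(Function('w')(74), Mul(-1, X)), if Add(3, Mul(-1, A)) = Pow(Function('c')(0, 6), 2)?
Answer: -41163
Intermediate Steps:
Function('c')(D, d) = 24 (Function('c')(D, d) = Add(24, Mul(8, Mul(0, D))) = Add(24, Mul(8, 0)) = Add(24, 0) = 24)
A = -573 (A = Add(3, Mul(-1, Pow(24, 2))) = Add(3, Mul(-1, 576)) = Add(3, -576) = -573)
Function('w')(a) = 0
X = 41163 (X = Add(Mul(-72, -573), -93) = Add(41256, -93) = 41163)
Add(Function('w')(74), Mul(-1, X)) = Add(0, Mul(-1, 41163)) = Add(0, -41163) = -41163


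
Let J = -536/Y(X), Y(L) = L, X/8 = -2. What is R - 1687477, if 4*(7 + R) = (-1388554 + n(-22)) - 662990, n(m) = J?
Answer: -17602893/8 ≈ -2.2004e+6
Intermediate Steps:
X = -16 (X = 8*(-2) = -16)
J = 67/2 (J = -536/(-16) = -536*(-1/16) = 67/2 ≈ 33.500)
n(m) = 67/2
R = -4103077/8 (R = -7 + ((-1388554 + 67/2) - 662990)/4 = -7 + (-2777041/2 - 662990)/4 = -7 + (¼)*(-4103021/2) = -7 - 4103021/8 = -4103077/8 ≈ -5.1288e+5)
R - 1687477 = -4103077/8 - 1687477 = -17602893/8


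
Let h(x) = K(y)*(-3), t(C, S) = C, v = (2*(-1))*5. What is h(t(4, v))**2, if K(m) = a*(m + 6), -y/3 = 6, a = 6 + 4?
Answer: 129600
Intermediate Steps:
a = 10
y = -18 (y = -3*6 = -18)
v = -10 (v = -2*5 = -10)
K(m) = 60 + 10*m (K(m) = 10*(m + 6) = 10*(6 + m) = 60 + 10*m)
h(x) = 360 (h(x) = (60 + 10*(-18))*(-3) = (60 - 180)*(-3) = -120*(-3) = 360)
h(t(4, v))**2 = 360**2 = 129600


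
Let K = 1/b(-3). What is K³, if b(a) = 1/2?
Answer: 8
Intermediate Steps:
b(a) = ½
K = 2 (K = 1/(½) = 2)
K³ = 2³ = 8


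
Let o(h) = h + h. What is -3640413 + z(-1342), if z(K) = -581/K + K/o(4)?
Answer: -9771317571/2684 ≈ -3.6406e+6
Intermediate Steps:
o(h) = 2*h
z(K) = -581/K + K/8 (z(K) = -581/K + K/((2*4)) = -581/K + K/8)
-3640413 + z(-1342) = -3640413 + (-581/(-1342) + (⅛)*(-1342)) = -3640413 + (-581*(-1/1342) - 671/4) = -3640413 + (581/1342 - 671/4) = -3640413 - 449079/2684 = -9771317571/2684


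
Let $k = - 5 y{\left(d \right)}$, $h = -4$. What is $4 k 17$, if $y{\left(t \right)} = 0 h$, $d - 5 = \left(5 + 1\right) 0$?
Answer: $0$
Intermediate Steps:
$d = 5$ ($d = 5 + \left(5 + 1\right) 0 = 5 + 6 \cdot 0 = 5 + 0 = 5$)
$y{\left(t \right)} = 0$ ($y{\left(t \right)} = 0 \left(-4\right) = 0$)
$k = 0$ ($k = \left(-5\right) 0 = 0$)
$4 k 17 = 4 \cdot 0 \cdot 17 = 0 \cdot 17 = 0$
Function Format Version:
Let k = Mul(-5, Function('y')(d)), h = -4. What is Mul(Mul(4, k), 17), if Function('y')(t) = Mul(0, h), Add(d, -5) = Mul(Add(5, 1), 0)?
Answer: 0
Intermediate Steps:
d = 5 (d = Add(5, Mul(Add(5, 1), 0)) = Add(5, Mul(6, 0)) = Add(5, 0) = 5)
Function('y')(t) = 0 (Function('y')(t) = Mul(0, -4) = 0)
k = 0 (k = Mul(-5, 0) = 0)
Mul(Mul(4, k), 17) = Mul(Mul(4, 0), 17) = Mul(0, 17) = 0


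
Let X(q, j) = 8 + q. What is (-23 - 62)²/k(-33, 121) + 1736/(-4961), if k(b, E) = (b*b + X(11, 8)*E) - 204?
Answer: 30315801/15795824 ≈ 1.9192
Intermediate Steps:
k(b, E) = -204 + b² + 19*E (k(b, E) = (b*b + (8 + 11)*E) - 204 = (b² + 19*E) - 204 = -204 + b² + 19*E)
(-23 - 62)²/k(-33, 121) + 1736/(-4961) = (-23 - 62)²/(-204 + (-33)² + 19*121) + 1736/(-4961) = (-85)²/(-204 + 1089 + 2299) + 1736*(-1/4961) = 7225/3184 - 1736/4961 = 30315801/15795824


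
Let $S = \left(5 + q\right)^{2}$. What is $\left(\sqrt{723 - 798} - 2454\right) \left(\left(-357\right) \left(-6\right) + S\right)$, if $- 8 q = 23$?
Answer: $- \frac{168561579}{32} + \frac{686885 i \sqrt{3}}{64} \approx -5.2676 \cdot 10^{6} + 18589.0 i$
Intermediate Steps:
$q = - \frac{23}{8}$ ($q = \left(- \frac{1}{8}\right) 23 = - \frac{23}{8} \approx -2.875$)
$S = \frac{289}{64}$ ($S = \left(5 - \frac{23}{8}\right)^{2} = \left(\frac{17}{8}\right)^{2} = \frac{289}{64} \approx 4.5156$)
$\left(\sqrt{723 - 798} - 2454\right) \left(\left(-357\right) \left(-6\right) + S\right) = \left(\sqrt{723 - 798} - 2454\right) \left(\left(-357\right) \left(-6\right) + \frac{289}{64}\right) = \left(\sqrt{-75} - 2454\right) \left(2142 + \frac{289}{64}\right) = \left(5 i \sqrt{3} - 2454\right) \frac{137377}{64} = \left(-2454 + 5 i \sqrt{3}\right) \frac{137377}{64} = - \frac{168561579}{32} + \frac{686885 i \sqrt{3}}{64}$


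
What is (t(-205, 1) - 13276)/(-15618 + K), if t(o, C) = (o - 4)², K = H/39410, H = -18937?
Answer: -1198261050/615524317 ≈ -1.9467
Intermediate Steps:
K = -18937/39410 ≈ -0.48051
t(o, C) = (-4 + o)²
(t(-205, 1) - 13276)/(-15618 + K) = ((-4 - 205)² - 13276)/(-15618 - 18937/39410) = ((-209)² - 13276)/(-615524317/39410) = (43681 - 13276)*(-39410/615524317) = 30405*(-39410/615524317) = -1198261050/615524317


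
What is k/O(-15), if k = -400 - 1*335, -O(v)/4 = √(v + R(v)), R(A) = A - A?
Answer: -49*I*√15/4 ≈ -47.444*I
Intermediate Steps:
R(A) = 0
O(v) = -4*√v (O(v) = -4*√(v + 0) = -4*√v)
k = -735 (k = -400 - 335 = -735)
k/O(-15) = -735*I*√15/60 = -49*I*√15/4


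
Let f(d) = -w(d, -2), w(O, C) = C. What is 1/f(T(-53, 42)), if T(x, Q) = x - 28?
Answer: ½ ≈ 0.50000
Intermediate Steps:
T(x, Q) = -28 + x
f(d) = 2 (f(d) = -1*(-2) = 2)
1/f(T(-53, 42)) = 1/2 = ½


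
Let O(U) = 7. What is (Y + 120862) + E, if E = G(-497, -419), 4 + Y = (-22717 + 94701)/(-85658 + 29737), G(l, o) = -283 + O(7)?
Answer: 6742994038/55921 ≈ 1.2058e+5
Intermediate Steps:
G(l, o) = -276 (G(l, o) = -283 + 7 = -276)
Y = -295668/55921 (Y = -4 + (-22717 + 94701)/(-85658 + 29737) = -4 + 71984/(-55921) = -4 + 71984*(-1/55921) = -4 - 71984/55921 = -295668/55921 ≈ -5.2872)
E = -276
(Y + 120862) + E = (-295668/55921 + 120862) - 276 = 6758428234/55921 - 276 = 6742994038/55921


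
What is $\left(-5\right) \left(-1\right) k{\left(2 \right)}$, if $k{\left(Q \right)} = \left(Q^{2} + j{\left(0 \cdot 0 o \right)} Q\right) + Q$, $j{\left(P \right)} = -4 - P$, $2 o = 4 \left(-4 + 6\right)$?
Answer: $-10$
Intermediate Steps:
$o = 4$ ($o = \frac{4 \left(-4 + 6\right)}{2} = \frac{4 \cdot 2}{2} = \frac{1}{2} \cdot 8 = 4$)
$k{\left(Q \right)} = Q^{2} - 3 Q$ ($k{\left(Q \right)} = \left(Q^{2} + \left(-4 - 0 \cdot 0 \cdot 4\right) Q\right) + Q = \left(Q^{2} + \left(-4 - 0 \cdot 4\right) Q\right) + Q = \left(Q^{2} + \left(-4 - 0\right) Q\right) + Q = \left(Q^{2} + \left(-4 + 0\right) Q\right) + Q = \left(Q^{2} - 4 Q\right) + Q = Q^{2} - 3 Q$)
$\left(-5\right) \left(-1\right) k{\left(2 \right)} = \left(-5\right) \left(-1\right) 2 \left(-3 + 2\right) = 5 \cdot 2 \left(-1\right) = 5 \left(-2\right) = -10$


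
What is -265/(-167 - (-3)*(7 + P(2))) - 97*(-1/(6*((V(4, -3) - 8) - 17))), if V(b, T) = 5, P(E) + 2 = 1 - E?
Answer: 3353/3720 ≈ 0.90134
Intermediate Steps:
P(E) = -1 - E (P(E) = -2 + (1 - E) = -1 - E)
-265/(-167 - (-3)*(7 + P(2))) - 97*(-1/(6*((V(4, -3) - 8) - 17))) = -265/(-167 - (-3)*(7 + (-1 - 1*2))) - 97*(-1/(6*((5 - 8) - 17))) = -265/(-167 - (-3)*(7 + (-1 - 2))) - 97*(-1/(6*(-3 - 17))) = -265/(-167 - (-3)*(7 - 3)) - 97/((-6*(-20))) = -265/(-167 - (-3)*4) - 97/120 = -265/(-167 - 1*(-12)) - 97*1/120 = -265/(-167 + 12) - 97/120 = -265/(-155) - 97/120 = -265*(-1/155) - 97/120 = 53/31 - 97/120 = 3353/3720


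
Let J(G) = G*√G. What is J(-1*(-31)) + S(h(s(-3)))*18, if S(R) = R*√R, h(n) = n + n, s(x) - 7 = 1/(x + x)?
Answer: 31*√31 + 82*√123 ≈ 1082.0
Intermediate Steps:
s(x) = 7 + 1/(2*x) (s(x) = 7 + 1/(x + x) = 7 + 1/(2*x))
h(n) = 2*n
S(R) = R^(3/2)
J(G) = G^(3/2)
J(-1*(-31)) + S(h(s(-3)))*18 = (-1*(-31))^(3/2) + (2*(7 + (½)/(-3)))^(3/2)*18 = 31^(3/2) + (2*(7 + (½)*(-⅓)))^(3/2)*18 = 31*√31 + (2*(7 - ⅙))^(3/2)*18 = 31*√31 + (2*(41/6))^(3/2)*18 = 31*√31 + (41/3)^(3/2)*18 = 31*√31 + (41*√123/9)*18 = 31*√31 + 82*√123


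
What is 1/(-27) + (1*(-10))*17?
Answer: -4591/27 ≈ -170.04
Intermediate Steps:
1/(-27) + (1*(-10))*17 = -1/27 - 10*17 = -1/27 - 170 = -4591/27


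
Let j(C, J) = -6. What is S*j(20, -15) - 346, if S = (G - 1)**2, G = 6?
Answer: -496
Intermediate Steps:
S = 25 (S = (6 - 1)**2 = 5**2 = 25)
S*j(20, -15) - 346 = 25*(-6) - 346 = -150 - 346 = -496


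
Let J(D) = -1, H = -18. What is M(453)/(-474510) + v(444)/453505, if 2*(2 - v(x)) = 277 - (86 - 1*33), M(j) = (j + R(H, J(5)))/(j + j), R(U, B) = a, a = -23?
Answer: -949693475/3899290954806 ≈ -0.00024356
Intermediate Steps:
R(U, B) = -23
M(j) = (-23 + j)/(2*j) (M(j) = (j - 23)/(j + j) = (-23 + j)/((2*j)) = (-23 + j)*(1/(2*j)) = (-23 + j)/(2*j))
v(x) = -110 (v(x) = 2 - (277 - (86 - 1*33))/2 = 2 - (277 - (86 - 33))/2 = 2 - (277 - 1*53)/2 = 2 - (277 - 53)/2 = 2 - 1/2*224 = 2 - 112 = -110)
M(453)/(-474510) + v(444)/453505 = ((1/2)*(-23 + 453)/453)/(-474510) - 110/453505 = ((1/2)*(1/453)*430)*(-1/474510) - 110*1/453505 = (215/453)*(-1/474510) - 22/90701 = -43/42990606 - 22/90701 = -949693475/3899290954806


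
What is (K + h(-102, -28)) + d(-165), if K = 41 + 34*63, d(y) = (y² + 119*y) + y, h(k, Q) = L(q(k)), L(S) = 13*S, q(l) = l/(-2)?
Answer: 10271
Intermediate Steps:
q(l) = -l/2 (q(l) = l*(-½) = -l/2)
h(k, Q) = -13*k/2 (h(k, Q) = 13*(-k/2) = -13*k/2)
d(y) = y² + 120*y
K = 2183 (K = 41 + 2142 = 2183)
(K + h(-102, -28)) + d(-165) = (2183 - 13/2*(-102)) - 165*(120 - 165) = (2183 + 663) - 165*(-45) = 2846 + 7425 = 10271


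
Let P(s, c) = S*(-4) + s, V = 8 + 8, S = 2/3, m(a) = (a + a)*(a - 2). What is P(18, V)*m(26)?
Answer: 19136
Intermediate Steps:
m(a) = 2*a*(-2 + a) (m(a) = (2*a)*(-2 + a) = 2*a*(-2 + a))
S = 2/3 (S = 2*(1/3) = 2/3 ≈ 0.66667)
V = 16
P(s, c) = -8/3 + s (P(s, c) = (2/3)*(-4) + s = -8/3 + s)
P(18, V)*m(26) = (-8/3 + 18)*(2*26*(-2 + 26)) = 46*(2*26*24)/3 = (46/3)*1248 = 19136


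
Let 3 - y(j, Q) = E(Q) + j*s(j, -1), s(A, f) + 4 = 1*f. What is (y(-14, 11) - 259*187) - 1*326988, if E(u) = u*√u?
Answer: -375488 - 11*√11 ≈ -3.7552e+5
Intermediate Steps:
s(A, f) = -4 + f (s(A, f) = -4 + 1*f = -4 + f)
E(u) = u^(3/2)
y(j, Q) = 3 - Q^(3/2) + 5*j (y(j, Q) = 3 - (Q^(3/2) + j*(-4 - 1)) = 3 - (Q^(3/2) + j*(-5)) = 3 - (Q^(3/2) - 5*j) = 3 + (-Q^(3/2) + 5*j) = 3 - Q^(3/2) + 5*j)
(y(-14, 11) - 259*187) - 1*326988 = ((3 - 11^(3/2) + 5*(-14)) - 259*187) - 1*326988 = ((3 - 11*√11 - 70) - 48433) - 326988 = ((-67 - 11*√11) - 48433) - 326988 = (-48500 - 11*√11) - 326988 = -375488 - 11*√11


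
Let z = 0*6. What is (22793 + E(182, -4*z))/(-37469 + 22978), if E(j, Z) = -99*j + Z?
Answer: -4775/14491 ≈ -0.32951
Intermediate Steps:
z = 0
E(j, Z) = Z - 99*j
(22793 + E(182, -4*z))/(-37469 + 22978) = (22793 + (-4*0 - 99*182))/(-37469 + 22978) = (22793 + (0 - 18018))/(-14491) = (22793 - 18018)*(-1/14491) = 4775*(-1/14491) = -4775/14491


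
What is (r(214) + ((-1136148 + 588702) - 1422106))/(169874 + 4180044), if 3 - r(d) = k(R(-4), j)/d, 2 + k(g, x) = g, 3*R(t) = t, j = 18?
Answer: -316112612/698161839 ≈ -0.45278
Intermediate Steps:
R(t) = t/3
k(g, x) = -2 + g
r(d) = 3 + 10/(3*d) (r(d) = 3 - (-2 + (⅓)*(-4))/d = 3 - (-2 - 4/3)/d = 3 - (-10)/(3*d) = 3 + 10/(3*d))
(r(214) + ((-1136148 + 588702) - 1422106))/(169874 + 4180044) = ((3 + (10/3)/214) + ((-1136148 + 588702) - 1422106))/(169874 + 4180044) = ((3 + (10/3)*(1/214)) + (-547446 - 1422106))/4349918 = ((3 + 5/321) - 1969552)*(1/4349918) = (968/321 - 1969552)*(1/4349918) = -632225224/321*1/4349918 = -316112612/698161839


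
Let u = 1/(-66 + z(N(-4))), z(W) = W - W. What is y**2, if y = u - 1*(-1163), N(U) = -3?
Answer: 5891637049/4356 ≈ 1.3525e+6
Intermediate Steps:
z(W) = 0
u = -1/66 (u = 1/(-66 + 0) = 1/(-66) = -1/66 ≈ -0.015152)
y = 76757/66 (y = -1/66 - 1*(-1163) = -1/66 + 1163 = 76757/66 ≈ 1163.0)
y**2 = (76757/66)**2 = 5891637049/4356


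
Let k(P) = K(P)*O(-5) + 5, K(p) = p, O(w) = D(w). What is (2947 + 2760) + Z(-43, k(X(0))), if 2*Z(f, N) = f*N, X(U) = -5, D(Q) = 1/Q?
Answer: 5578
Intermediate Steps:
O(w) = 1/w
k(P) = 5 - P/5 (k(P) = P/(-5) + 5 = P*(-⅕) + 5 = -P/5 + 5 = 5 - P/5)
Z(f, N) = N*f/2 (Z(f, N) = (f*N)/2 = (N*f)/2 = N*f/2)
(2947 + 2760) + Z(-43, k(X(0))) = (2947 + 2760) + (½)*(5 - ⅕*(-5))*(-43) = 5707 + (½)*(5 + 1)*(-43) = 5707 + (½)*6*(-43) = 5707 - 129 = 5578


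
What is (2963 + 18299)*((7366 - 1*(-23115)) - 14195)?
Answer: 346272932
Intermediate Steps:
(2963 + 18299)*((7366 - 1*(-23115)) - 14195) = 21262*((7366 + 23115) - 14195) = 21262*(30481 - 14195) = 21262*16286 = 346272932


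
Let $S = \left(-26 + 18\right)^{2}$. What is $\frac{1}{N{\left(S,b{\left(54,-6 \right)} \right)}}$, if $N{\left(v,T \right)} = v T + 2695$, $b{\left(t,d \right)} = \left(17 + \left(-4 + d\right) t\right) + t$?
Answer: $- \frac{1}{27321} \approx -3.6602 \cdot 10^{-5}$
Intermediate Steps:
$b{\left(t,d \right)} = 17 + t + t \left(-4 + d\right)$ ($b{\left(t,d \right)} = \left(17 + t \left(-4 + d\right)\right) + t = 17 + t + t \left(-4 + d\right)$)
$S = 64$ ($S = \left(-8\right)^{2} = 64$)
$N{\left(v,T \right)} = 2695 + T v$ ($N{\left(v,T \right)} = T v + 2695 = 2695 + T v$)
$\frac{1}{N{\left(S,b{\left(54,-6 \right)} \right)}} = \frac{1}{2695 + \left(17 - 162 - 324\right) 64} = \frac{1}{2695 - 30016} = \frac{1}{-27321} = - \frac{1}{27321}$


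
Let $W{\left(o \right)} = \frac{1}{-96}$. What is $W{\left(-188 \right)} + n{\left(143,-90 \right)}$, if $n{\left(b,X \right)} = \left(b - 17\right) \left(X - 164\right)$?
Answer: $- \frac{3072385}{96} \approx -32004.0$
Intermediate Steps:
$W{\left(o \right)} = - \frac{1}{96}$
$n{\left(b,X \right)} = \left(-164 + X\right) \left(-17 + b\right)$ ($n{\left(b,X \right)} = \left(-17 + b\right) \left(-164 + X\right) = \left(-164 + X\right) \left(-17 + b\right)$)
$W{\left(-188 \right)} + n{\left(143,-90 \right)} = - \frac{1}{96} - 32004 = - \frac{3072385}{96}$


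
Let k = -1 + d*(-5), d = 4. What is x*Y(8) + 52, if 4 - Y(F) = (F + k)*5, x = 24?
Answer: 1708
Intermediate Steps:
k = -21 (k = -1 + 4*(-5) = -1 - 20 = -21)
Y(F) = 109 - 5*F (Y(F) = 4 - (F - 21)*5 = 4 - (-21 + F)*5 = 4 - (-105 + 5*F) = 4 + (105 - 5*F) = 109 - 5*F)
x*Y(8) + 52 = 24*(109 - 5*8) + 52 = 24*(109 - 40) + 52 = 24*69 + 52 = 1656 + 52 = 1708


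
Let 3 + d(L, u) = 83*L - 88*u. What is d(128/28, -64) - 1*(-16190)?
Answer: 155389/7 ≈ 22198.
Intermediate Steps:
d(L, u) = -3 - 88*u + 83*L (d(L, u) = -3 + (83*L - 88*u) = -3 + (-88*u + 83*L) = -3 - 88*u + 83*L)
d(128/28, -64) - 1*(-16190) = (-3 - 88*(-64) + 83*(128/28)) - 1*(-16190) = (-3 + 5632 + 83*(128*(1/28))) + 16190 = (-3 + 5632 + 83*(32/7)) + 16190 = (-3 + 5632 + 2656/7) + 16190 = 42059/7 + 16190 = 155389/7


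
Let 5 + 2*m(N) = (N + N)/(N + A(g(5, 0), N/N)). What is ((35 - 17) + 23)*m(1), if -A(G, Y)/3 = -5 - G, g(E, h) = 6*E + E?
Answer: -24723/242 ≈ -102.16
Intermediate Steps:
g(E, h) = 7*E
A(G, Y) = 15 + 3*G (A(G, Y) = -3*(-5 - G) = 15 + 3*G)
m(N) = -5/2 + N/(120 + N) (m(N) = -5/2 + ((N + N)/(N + (15 + 3*(7*5))))/2 = -5/2 + ((2*N)/(N + (15 + 3*35)))/2 = -5/2 + ((2*N)/(N + (15 + 105)))/2 = -5/2 + ((2*N)/(N + 120))/2 = -5/2 + ((2*N)/(120 + N))/2 = -5/2 + (2*N/(120 + N))/2 = -5/2 + N/(120 + N))
((35 - 17) + 23)*m(1) = ((35 - 17) + 23)*(3*(-200 - 1*1)/(2*(120 + 1))) = (18 + 23)*((3/2)*(-200 - 1)/121) = 41*((3/2)*(1/121)*(-201)) = 41*(-603/242) = -24723/242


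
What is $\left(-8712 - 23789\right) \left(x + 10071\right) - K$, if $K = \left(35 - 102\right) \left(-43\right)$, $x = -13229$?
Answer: $102635277$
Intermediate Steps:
$K = 2881$ ($K = \left(-67\right) \left(-43\right) = 2881$)
$\left(-8712 - 23789\right) \left(x + 10071\right) - K = \left(-8712 - 23789\right) \left(-13229 + 10071\right) - 2881 = \left(-32501\right) \left(-3158\right) - 2881 = 102638158 - 2881 = 102635277$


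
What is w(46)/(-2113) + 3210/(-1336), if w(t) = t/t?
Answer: -3392033/1411484 ≈ -2.4032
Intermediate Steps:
w(t) = 1
w(46)/(-2113) + 3210/(-1336) = 1/(-2113) + 3210/(-1336) = 1*(-1/2113) + 3210*(-1/1336) = -1/2113 - 1605/668 = -3392033/1411484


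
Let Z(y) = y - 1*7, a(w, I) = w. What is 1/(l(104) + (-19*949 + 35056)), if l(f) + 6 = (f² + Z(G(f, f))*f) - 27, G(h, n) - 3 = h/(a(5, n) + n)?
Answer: 109/2996544 ≈ 3.6375e-5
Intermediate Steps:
G(h, n) = 3 + h/(5 + n)
Z(y) = -7 + y (Z(y) = y - 7 = -7 + y)
l(f) = -33 + f² + f*(-7 + (15 + 4*f)/(5 + f)) (l(f) = -6 + ((f² + (-7 + (15 + f + 3*f)/(5 + f))*f) - 27) = -6 + ((f² + (-7 + (15 + 4*f)/(5 + f))*f) - 27) = -6 + ((f² + f*(-7 + (15 + 4*f)/(5 + f))) - 27) = -6 + (-27 + f² + f*(-7 + (15 + 4*f)/(5 + f))) = -33 + f² + f*(-7 + (15 + 4*f)/(5 + f)))
1/(l(104) + (-19*949 + 35056)) = 1/((-165 + 104³ - 53*104 + 2*104²)/(5 + 104) + (-19*949 + 35056)) = 1/((-165 + 1124864 - 5512 + 2*10816)/109 + (-18031 + 35056)) = 1/((-165 + 1124864 - 5512 + 21632)/109 + 17025) = 1/((1/109)*1140819 + 17025) = 1/(1140819/109 + 17025) = 1/(2996544/109) = 109/2996544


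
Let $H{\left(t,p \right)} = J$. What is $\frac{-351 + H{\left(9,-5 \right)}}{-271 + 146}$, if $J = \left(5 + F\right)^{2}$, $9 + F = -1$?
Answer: $\frac{326}{125} \approx 2.608$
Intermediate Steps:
$F = -10$ ($F = -9 - 1 = -10$)
$J = 25$ ($J = \left(5 - 10\right)^{2} = \left(-5\right)^{2} = 25$)
$H{\left(t,p \right)} = 25$
$\frac{-351 + H{\left(9,-5 \right)}}{-271 + 146} = \frac{-351 + 25}{-271 + 146} = - \frac{326}{-125} = \left(-326\right) \left(- \frac{1}{125}\right) = \frac{326}{125}$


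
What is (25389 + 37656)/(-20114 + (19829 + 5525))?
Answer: 12609/1048 ≈ 12.031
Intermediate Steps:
(25389 + 37656)/(-20114 + (19829 + 5525)) = 63045/(-20114 + 25354) = 63045/5240 = 63045*(1/5240) = 12609/1048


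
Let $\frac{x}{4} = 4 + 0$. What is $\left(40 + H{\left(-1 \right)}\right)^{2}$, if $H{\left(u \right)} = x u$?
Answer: $576$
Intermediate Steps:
$x = 16$ ($x = 4 \left(4 + 0\right) = 4 \cdot 4 = 16$)
$H{\left(u \right)} = 16 u$
$\left(40 + H{\left(-1 \right)}\right)^{2} = \left(40 + 16 \left(-1\right)\right)^{2} = \left(40 - 16\right)^{2} = 24^{2} = 576$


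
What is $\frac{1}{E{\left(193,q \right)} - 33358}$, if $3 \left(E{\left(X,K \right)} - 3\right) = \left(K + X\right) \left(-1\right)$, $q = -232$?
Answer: $- \frac{1}{33342} \approx -2.9992 \cdot 10^{-5}$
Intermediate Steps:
$E{\left(X,K \right)} = 3 - \frac{K}{3} - \frac{X}{3}$ ($E{\left(X,K \right)} = 3 + \frac{\left(K + X\right) \left(-1\right)}{3} = 3 + \frac{- K - X}{3} = 3 - \left(\frac{K}{3} + \frac{X}{3}\right) = 3 - \frac{K}{3} - \frac{X}{3}$)
$\frac{1}{E{\left(193,q \right)} - 33358} = \frac{1}{\left(3 - - \frac{232}{3} - \frac{193}{3}\right) - 33358} = \frac{1}{\left(3 + \frac{232}{3} - \frac{193}{3}\right) - 33358} = \frac{1}{16 - 33358} = \frac{1}{-33342} = - \frac{1}{33342}$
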